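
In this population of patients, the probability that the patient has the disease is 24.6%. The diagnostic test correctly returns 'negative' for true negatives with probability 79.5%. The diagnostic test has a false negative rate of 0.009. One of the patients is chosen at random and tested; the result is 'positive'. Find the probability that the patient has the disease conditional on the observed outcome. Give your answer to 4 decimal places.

P(H | E) ≈ 0.6120

Let H be the event that the patient has the disease. P(H) = 0.246, so P(¬H) = 0.754. With E the 'positive' result, P(E|H) = 0.991 and P(E|¬H) = 0.205.
P(E) = 0.991·0.246 + 0.205·0.754 = 0.24379 + 0.15457 = 0.39836.
By Bayes' theorem, P(H|E) = 0.24379 / 0.39836 = 0.6120.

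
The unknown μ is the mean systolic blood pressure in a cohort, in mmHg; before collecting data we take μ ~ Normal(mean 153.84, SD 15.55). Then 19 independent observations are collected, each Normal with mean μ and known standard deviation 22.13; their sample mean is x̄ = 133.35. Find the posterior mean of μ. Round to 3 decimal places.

Posterior mean ≈ 135.324

Prior precision 1/τ₀² = 1/15.55² = 0.00413561; data precision n/σ² = 19/22.13² = 0.0387963.
Posterior precision = 0.00413561 + 0.0387963 = 0.0429319.
Posterior mean = (0.00413561·153.84 + 0.0387963·133.35) / 0.0429319 = 135.324.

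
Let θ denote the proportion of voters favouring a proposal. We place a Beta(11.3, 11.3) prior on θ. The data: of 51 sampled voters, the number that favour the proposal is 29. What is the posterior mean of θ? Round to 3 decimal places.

The binomial likelihood is conjugate to the Beta prior: with 29 successes and 22 failures, the posterior is Beta(11.3+29, 11.3+22) = Beta(40.3, 33.3).
E[θ | data] = 40.3/(40.3+33.3) = 0.548.

Posterior mean ≈ 0.548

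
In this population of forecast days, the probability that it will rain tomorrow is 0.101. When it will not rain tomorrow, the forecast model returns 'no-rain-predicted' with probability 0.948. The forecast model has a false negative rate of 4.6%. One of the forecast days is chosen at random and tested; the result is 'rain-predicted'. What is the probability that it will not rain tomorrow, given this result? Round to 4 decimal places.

Let H be the event that it will rain tomorrow. P(H) = 0.101, so P(¬H) = 0.899. With E the 'rain-predicted' result, P(E|H) = 0.954 and P(E|¬H) = 0.052.
P(E) = 0.954·0.101 + 0.052·0.899 = 0.096354 + 0.046748 = 0.14310.
By Bayes' theorem, P(H|E) = 0.096354 / 0.14310 = 0.6733. Hence P(¬H|E) = 1 − 0.6733 = 0.3267.

P(¬H | E) ≈ 0.3267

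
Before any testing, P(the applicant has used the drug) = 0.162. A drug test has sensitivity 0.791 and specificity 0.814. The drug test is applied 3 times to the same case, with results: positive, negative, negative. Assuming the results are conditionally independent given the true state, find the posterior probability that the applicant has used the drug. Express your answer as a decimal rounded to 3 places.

Let H be the event that the applicant has used the drug; start with P(H) = 0.162. P('positive'|H) = 0.791, P('positive'|¬H) = 0.186.
Update on result 1 ('positive'): P(H) ← 0.791·0.1620 / (0.791·0.1620 + 0.186·0.8380) = 0.12814/0.28401 = 0.4512.
Update on result 2 ('negative'): P(H) ← 0.209·0.4512 / (0.209·0.4512 + 0.814·0.5488) = 0.094298/0.54103 = 0.1743.
Update on result 3 ('negative'): P(H) ← 0.209·0.1743 / (0.209·0.1743 + 0.814·0.8257) = 0.036427/0.70855 = 0.0514.

Posterior P(H) ≈ 0.051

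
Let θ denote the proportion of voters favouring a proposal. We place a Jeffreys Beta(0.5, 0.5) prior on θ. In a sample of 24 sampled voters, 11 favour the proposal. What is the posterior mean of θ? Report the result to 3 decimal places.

The binomial likelihood is conjugate to the Beta prior: with 11 successes and 13 failures, the posterior is Beta(0.5+11, 0.5+13) = Beta(11.5, 13.5).
E[θ | data] = 11.5/(11.5+13.5) = 0.460.

Posterior mean ≈ 0.460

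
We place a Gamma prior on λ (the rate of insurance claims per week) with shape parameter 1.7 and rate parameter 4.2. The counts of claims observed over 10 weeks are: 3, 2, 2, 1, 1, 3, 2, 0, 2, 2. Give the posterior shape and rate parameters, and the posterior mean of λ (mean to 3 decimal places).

Total count ∑xᵢ = 18 over n = 10 weeks.
Gamma is conjugate to the Poisson likelihood: posterior is Gamma(shape = 1.7+18 = 19.7, rate = 4.2+10 = 14.2).
Posterior mean = shape/rate = 19.7/14.2 = 1.387.

Posterior: Gamma(shape=19.7, rate=14.2); mean ≈ 1.387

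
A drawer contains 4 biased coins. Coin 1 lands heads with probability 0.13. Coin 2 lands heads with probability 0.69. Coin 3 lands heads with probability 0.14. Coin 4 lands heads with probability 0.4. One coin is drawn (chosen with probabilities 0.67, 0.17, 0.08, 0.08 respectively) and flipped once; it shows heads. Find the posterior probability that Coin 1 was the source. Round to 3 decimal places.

Posterior probability ≈ 0.352

P(heads|C1) = 0.13; P(heads|C2) = 0.69; P(heads|C3) = 0.14; P(heads|C4) = 0.4.
Prior × likelihood for each source: 0.67·0.13=0.08710, 0.17·0.69=0.1173, 0.08·0.14=0.01120, 0.08·0.4=0.03200. Summing gives P(heads) = 0.24760.
P(Coin 1 | heads) = 0.08710 / 0.24760 = 0.352.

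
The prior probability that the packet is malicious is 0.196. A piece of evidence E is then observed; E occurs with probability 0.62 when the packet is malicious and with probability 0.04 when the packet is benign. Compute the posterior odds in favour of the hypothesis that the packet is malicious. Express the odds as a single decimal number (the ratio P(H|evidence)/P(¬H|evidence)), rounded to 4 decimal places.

Posterior odds ≈ 3.7786

Prior odds = 0.196/(1−0.196) = 0.24378. In log-odds, ln(0.24378) = -1.4115.
Add log likelihood ratio: ln(15.500) = 2.7408.
Posterior log-odds = 1.3294, so posterior odds = exp(1.3294) = 3.7786.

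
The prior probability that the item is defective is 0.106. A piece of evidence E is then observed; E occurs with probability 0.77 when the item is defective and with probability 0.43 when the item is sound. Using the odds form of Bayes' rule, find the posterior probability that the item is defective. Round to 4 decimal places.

Prior odds = 0.106/(1−0.106) = 0.11857. In log-odds, ln(0.11857) = -2.1323.
Add log likelihood ratio: ln(1.7907) = 0.58261.
Posterior log-odds = -1.5497, so posterior odds = exp(-1.5497) = 0.21232. Converting, P(H|E) = 0.21232/1.2123 = 0.1751.

Posterior probability ≈ 0.1751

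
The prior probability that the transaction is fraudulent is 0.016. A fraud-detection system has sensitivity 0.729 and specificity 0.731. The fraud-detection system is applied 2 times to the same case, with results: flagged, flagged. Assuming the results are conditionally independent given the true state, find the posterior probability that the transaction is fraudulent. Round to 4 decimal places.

With H the event that the transaction is fraudulent, the joint likelihood of the observed sequence is P(data|H) = 0.729·0.729 = 0.53144 and P(data|¬H) = 0.269·0.269 = 0.072361.
Bayes: P(H|data) = 0.016·0.53144 / (0.016·0.53144 + 0.984·0.072361) = 0.0085031/0.079706 = 0.1067.

Posterior P(H) ≈ 0.1067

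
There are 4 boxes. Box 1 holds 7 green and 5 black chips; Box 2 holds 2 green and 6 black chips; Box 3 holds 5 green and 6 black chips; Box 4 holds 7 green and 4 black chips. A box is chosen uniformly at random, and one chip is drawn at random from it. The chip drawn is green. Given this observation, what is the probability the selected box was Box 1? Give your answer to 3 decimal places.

Posterior probability ≈ 0.303

Tabulate prior·likelihood by source: [1] prior 0.25, lik 0.5833, product 0.1458; [2] prior 0.25, lik 0.25, product 0.06250; [3] prior 0.25, lik 0.4545, product 0.1136; [4] prior 0.25, lik 0.6364, product 0.1591.
Normalizing constant = 0.48106; the posterior for Box 1 is its product over the sum, 0.1458/0.48106 = 0.303.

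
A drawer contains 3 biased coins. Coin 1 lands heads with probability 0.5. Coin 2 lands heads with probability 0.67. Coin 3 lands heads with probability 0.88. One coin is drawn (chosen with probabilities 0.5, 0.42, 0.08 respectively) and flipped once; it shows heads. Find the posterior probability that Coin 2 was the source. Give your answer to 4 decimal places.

Tabulate prior·likelihood by source: [1] prior 0.5, lik 0.5, product 0.2500; [2] prior 0.42, lik 0.67, product 0.2814; [3] prior 0.08, lik 0.88, product 0.07040.
Normalizing constant = 0.60180; the posterior for Coin 2 is its product over the sum, 0.2814/0.60180 = 0.4676.

Posterior probability ≈ 0.4676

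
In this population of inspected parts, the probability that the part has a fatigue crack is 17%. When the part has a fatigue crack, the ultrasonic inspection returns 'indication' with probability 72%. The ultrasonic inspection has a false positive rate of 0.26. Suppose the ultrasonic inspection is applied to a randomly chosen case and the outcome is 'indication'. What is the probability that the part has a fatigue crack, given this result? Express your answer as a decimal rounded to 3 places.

P(H | E) ≈ 0.362

Let H be the event that the part has a fatigue crack. P(H) = 0.17, so P(¬H) = 0.83. With E the 'indication' result, P(E|H) = 0.72 and P(E|¬H) = 0.26.
P(E) = 0.72·0.17 + 0.26·0.83 = 0.12240 + 0.21580 = 0.33820.
By Bayes' theorem, P(H|E) = 0.12240 / 0.33820 = 0.362.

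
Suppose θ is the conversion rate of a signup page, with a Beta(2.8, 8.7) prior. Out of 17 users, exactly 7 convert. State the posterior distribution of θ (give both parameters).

The binomial likelihood is conjugate to the Beta prior: with 7 successes and 10 failures, the posterior is Beta(2.8+7, 8.7+10) = Beta(9.8, 18.7).

Posterior: Beta(9.8, 18.7)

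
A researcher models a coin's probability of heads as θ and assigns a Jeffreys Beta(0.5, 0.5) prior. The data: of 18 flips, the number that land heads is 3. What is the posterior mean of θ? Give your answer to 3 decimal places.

The binomial likelihood is conjugate to the Beta prior: with 3 successes and 15 failures, the posterior is Beta(0.5+3, 0.5+15) = Beta(3.5, 15.5).
Posterior mean = α/(α+β) = 3.5/19 = 0.184.

Posterior mean ≈ 0.184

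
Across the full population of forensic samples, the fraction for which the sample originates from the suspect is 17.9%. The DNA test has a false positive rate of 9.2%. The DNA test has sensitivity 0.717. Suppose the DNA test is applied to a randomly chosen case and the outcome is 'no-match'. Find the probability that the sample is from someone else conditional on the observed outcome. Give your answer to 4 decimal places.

P(¬H | E) ≈ 0.9364

Write H for 'the sample originates from the suspect'. Prior odds H:¬H = 0.179/0.821 = 0.21803. For the 'no-match' outcome, the likelihood ratio is 0.283/0.908 = 0.31167.
Posterior odds = 0.21803 × 0.31167 = 0.067953, so P(H|E) = 0.067953/(1+0.067953) = 0.0636. Then P(¬H|E) = 1 − 0.0636 = 0.9364.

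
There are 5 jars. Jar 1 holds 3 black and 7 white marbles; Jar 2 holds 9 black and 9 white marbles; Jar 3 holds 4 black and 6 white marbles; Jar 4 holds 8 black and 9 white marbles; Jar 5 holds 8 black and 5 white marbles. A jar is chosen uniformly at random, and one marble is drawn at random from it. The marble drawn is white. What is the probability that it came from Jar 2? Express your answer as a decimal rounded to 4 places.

P(white|Jar 1) = 0.7; P(white|Jar 2) = 0.5; P(white|Jar 3) = 0.6; P(white|Jar 4) = 0.5294; P(white|Jar 5) = 0.3846.
Prior × likelihood for each source: 0.2·0.7=0.1400, 0.2·0.5=0.1000, 0.2·0.6=0.1200, 0.2·0.5294=0.1059, 0.2·0.3846=0.07692. Summing gives P(white) = 0.54281.
P(Jar 2 | white) = 0.1000 / 0.54281 = 0.1842.

Posterior probability ≈ 0.1842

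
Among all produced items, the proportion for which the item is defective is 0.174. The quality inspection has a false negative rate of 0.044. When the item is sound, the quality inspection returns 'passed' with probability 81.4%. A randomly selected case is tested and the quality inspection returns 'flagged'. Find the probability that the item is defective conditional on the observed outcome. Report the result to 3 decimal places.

Write H for 'the item is defective'. Prior odds H:¬H = 0.174/0.826 = 0.21065. For the 'flagged' outcome, the likelihood ratio is 0.956/0.186 = 5.1398.
Posterior odds = 0.21065 × 5.1398 = 1.0827, so P(H|E) = 1.0827/(1+1.0827) = 0.520.

P(H | E) ≈ 0.520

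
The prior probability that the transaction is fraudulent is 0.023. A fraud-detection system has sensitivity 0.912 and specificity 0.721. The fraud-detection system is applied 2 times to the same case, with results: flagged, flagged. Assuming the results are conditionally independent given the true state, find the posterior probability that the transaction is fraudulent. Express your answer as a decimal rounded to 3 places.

Posterior P(H) ≈ 0.201

Let H be the event that the transaction is fraudulent; start with P(H) = 0.023. P('flagged'|H) = 0.912, P('flagged'|¬H) = 0.279.
Update on result 1 ('flagged'): P(H) ← 0.912·0.0230 / (0.912·0.0230 + 0.279·0.9770) = 0.020976/0.29356 = 0.0715.
Update on result 2 ('flagged'): P(H) ← 0.912·0.0715 / (0.912·0.0715 + 0.279·0.9285) = 0.065166/0.32423 = 0.2010.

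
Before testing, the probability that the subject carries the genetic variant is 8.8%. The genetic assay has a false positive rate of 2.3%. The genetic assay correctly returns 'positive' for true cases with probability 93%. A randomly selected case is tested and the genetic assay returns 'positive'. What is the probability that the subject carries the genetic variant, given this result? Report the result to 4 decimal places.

Write H for 'the subject carries the genetic variant'. Prior odds H:¬H = 0.088/0.912 = 0.096491. For the 'positive' outcome, the likelihood ratio is 0.93/0.023 = 40.435.
Posterior odds = 0.096491 × 40.435 = 3.9016, so P(H|E) = 3.9016/(1+3.9016) = 0.7960.

P(H | E) ≈ 0.7960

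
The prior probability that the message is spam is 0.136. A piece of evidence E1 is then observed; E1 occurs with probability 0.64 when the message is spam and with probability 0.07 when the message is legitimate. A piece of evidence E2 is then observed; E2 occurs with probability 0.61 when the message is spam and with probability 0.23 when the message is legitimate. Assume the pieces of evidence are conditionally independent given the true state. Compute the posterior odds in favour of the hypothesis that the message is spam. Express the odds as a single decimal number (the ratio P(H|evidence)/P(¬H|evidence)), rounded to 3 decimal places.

Posterior odds ≈ 3.817

Prior odds = 0.136/(1−0.136) = 0.15741.
Likelihood ratio for E1 = 0.64/0.07 = 9.1429.
Likelihood ratio for E2 = 0.61/0.23 = 2.6522.
Posterior odds = prior odds × LR₁ × LR₂ = 3.8169.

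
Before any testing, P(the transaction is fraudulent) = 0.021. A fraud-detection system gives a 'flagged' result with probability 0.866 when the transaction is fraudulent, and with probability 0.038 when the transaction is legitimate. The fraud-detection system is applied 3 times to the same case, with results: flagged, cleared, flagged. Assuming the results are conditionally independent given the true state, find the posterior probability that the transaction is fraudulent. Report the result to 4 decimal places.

With H the event that the transaction is fraudulent, the joint likelihood of the observed sequence is P(data|H) = 0.866·0.134·0.866 = 0.10049 and P(data|¬H) = 0.038·0.962·0.038 = 0.0013891.
Bayes: P(H|data) = 0.021·0.10049 / (0.021·0.10049 + 0.979·0.0013891) = 0.0021104/0.0034703 = 0.6081.

Posterior P(H) ≈ 0.6081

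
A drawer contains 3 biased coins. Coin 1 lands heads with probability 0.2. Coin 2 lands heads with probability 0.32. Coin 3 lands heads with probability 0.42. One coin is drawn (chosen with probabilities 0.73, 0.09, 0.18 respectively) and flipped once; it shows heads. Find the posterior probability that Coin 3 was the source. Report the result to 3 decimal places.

Posterior probability ≈ 0.302

P(heads|C1) = 0.2; P(heads|C2) = 0.32; P(heads|C3) = 0.42.
Prior × likelihood for each source: 0.73·0.2=0.1460, 0.09·0.32=0.02880, 0.18·0.42=0.07560. Summing gives P(heads) = 0.25040.
P(Coin 3 | heads) = 0.07560 / 0.25040 = 0.302.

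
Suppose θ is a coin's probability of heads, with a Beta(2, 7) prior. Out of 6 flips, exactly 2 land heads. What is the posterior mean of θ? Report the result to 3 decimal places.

The binomial likelihood is conjugate to the Beta prior: with 2 successes and 4 failures, the posterior is Beta(2+2, 7+4) = Beta(4, 11).
E[θ | data] = 4/(4+11) = 0.267.

Posterior mean ≈ 0.267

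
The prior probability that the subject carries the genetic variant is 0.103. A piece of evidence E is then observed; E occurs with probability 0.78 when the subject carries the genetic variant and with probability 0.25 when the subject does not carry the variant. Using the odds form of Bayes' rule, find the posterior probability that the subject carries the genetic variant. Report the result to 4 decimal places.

Prior odds = 0.103/(1−0.103) = 0.11483. In log-odds, ln(0.11483) = -2.1643.
Add log likelihood ratio: ln(3.1200) = 1.1378.
Posterior log-odds = -1.0265, so posterior odds = exp(-1.0265) = 0.35826. Converting, P(H|E) = 0.35826/1.3583 = 0.2638.

Posterior probability ≈ 0.2638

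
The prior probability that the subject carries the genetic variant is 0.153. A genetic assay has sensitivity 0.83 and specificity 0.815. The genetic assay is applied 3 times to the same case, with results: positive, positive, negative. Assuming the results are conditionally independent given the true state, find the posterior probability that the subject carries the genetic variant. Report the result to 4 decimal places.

Posterior P(H) ≈ 0.4313

With H the event that the subject carries the genetic variant, the joint likelihood of the observed sequence is P(data|H) = 0.83·0.83·0.17 = 0.11711 and P(data|¬H) = 0.185·0.185·0.815 = 0.027893.
Bayes: P(H|data) = 0.153·0.11711 / (0.153·0.11711 + 0.847·0.027893) = 0.017918/0.041544 = 0.4313.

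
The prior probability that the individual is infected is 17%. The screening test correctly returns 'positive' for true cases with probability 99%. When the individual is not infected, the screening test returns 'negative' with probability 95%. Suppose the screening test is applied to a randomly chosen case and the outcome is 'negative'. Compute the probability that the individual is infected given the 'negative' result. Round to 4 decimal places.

Let H be the event that the individual is infected. P(H) = 0.17, so P(¬H) = 0.83. With E the 'negative' result, P(E|H) = 0.01 and P(E|¬H) = 0.95.
P(E) = 0.01·0.17 + 0.95·0.83 = 0.0017000 + 0.78850 = 0.79020.
By Bayes' theorem, P(H|E) = 0.0017000 / 0.79020 = 0.0022.

P(H | E) ≈ 0.0022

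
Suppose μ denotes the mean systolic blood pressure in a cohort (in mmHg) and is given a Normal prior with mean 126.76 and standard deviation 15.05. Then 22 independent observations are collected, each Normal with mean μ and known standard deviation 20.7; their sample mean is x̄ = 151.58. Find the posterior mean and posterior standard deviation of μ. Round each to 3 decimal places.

With known σ, the Normal prior is conjugate. Weight on the data is w = (n/σ²)/(n/σ² + 1/τ₀²) = 0.0513431/(0.0513431+0.00441496) = 0.92082.
Posterior mean = w·x̄ + (1−w)·μ₀ = 0.92082·151.58 + 0.079181·126.76 = 149.615. Posterior variance = 1/(0.0513431+0.00441496) = 17.9346, so SD = 4.235.

Posterior mean ≈ 149.615; posterior SD ≈ 4.235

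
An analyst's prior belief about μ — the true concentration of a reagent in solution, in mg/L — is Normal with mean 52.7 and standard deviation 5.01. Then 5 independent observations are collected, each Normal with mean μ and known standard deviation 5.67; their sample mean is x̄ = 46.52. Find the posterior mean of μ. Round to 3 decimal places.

Posterior mean ≈ 47.780

Prior precision 1/τ₀² = 1/5.01² = 0.0398405; data precision n/σ² = 5/5.67² = 0.155526.
Posterior precision = 0.0398405 + 0.155526 = 0.195367.
Posterior mean = (0.0398405·52.7 + 0.155526·46.52) / 0.195367 = 47.780.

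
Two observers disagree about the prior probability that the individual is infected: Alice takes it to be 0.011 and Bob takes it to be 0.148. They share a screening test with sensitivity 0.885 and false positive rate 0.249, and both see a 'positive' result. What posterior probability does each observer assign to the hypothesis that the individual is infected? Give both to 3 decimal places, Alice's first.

Alice: 0.038; Bob: 0.382

The likelihood ratio for a 'positive' result is 0.885/0.249 = 3.5542.
Alice: prior odds 0.011/0.989 = 0.011122; posterior odds 0.039531; posterior probability 0.038.
Bob: prior odds 0.148/0.852 = 0.17371; posterior odds 0.61740; posterior probability 0.382.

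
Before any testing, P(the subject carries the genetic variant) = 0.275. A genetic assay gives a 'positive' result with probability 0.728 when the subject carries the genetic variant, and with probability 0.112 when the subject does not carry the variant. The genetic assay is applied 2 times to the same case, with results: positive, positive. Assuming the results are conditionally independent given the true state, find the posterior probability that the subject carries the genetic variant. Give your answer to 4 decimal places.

Posterior P(H) ≈ 0.9413

Let H be the event that the subject carries the genetic variant; start with P(H) = 0.275. P('positive'|H) = 0.728, P('positive'|¬H) = 0.112.
Update on result 1 ('positive'): P(H) ← 0.728·0.2750 / (0.728·0.2750 + 0.112·0.7250) = 0.20020/0.28140 = 0.7114.
Update on result 2 ('positive'): P(H) ← 0.728·0.7114 / (0.728·0.7114 + 0.112·0.2886) = 0.51793/0.55025 = 0.9413.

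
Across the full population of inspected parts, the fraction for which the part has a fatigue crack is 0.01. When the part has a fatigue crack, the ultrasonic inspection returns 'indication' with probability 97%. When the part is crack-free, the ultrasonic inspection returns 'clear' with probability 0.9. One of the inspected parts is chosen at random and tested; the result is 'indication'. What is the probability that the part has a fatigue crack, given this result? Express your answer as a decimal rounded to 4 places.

P(H | E) ≈ 0.0892

Write H for 'the part has a fatigue crack'. Prior odds H:¬H = 0.01/0.99 = 0.010101. For the 'indication' outcome, the likelihood ratio is 0.97/0.1 = 9.7000.
Posterior odds = 0.010101 × 9.7000 = 0.097980, so P(H|E) = 0.097980/(1+0.097980) = 0.0892.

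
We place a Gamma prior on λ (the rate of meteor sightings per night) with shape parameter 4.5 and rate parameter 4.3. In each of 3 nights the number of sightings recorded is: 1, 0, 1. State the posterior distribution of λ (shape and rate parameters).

Posterior: Gamma(shape=6.5, rate=7.3)

The Poisson likelihood adds the total count to the shape and the number of exposure periods to the rate. Here ∑xᵢ = 2 and n = 3, so shape 4.5→6.5 and rate 4.3→7.3.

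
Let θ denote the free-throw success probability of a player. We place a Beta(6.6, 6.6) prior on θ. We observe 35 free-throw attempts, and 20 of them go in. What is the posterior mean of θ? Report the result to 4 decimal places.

Posterior mean ≈ 0.5519

The binomial likelihood is conjugate to the Beta prior: with 20 successes and 15 failures, the posterior is Beta(6.6+20, 6.6+15) = Beta(26.6, 21.6).
E[θ | data] = 26.6/(26.6+21.6) = 0.5519.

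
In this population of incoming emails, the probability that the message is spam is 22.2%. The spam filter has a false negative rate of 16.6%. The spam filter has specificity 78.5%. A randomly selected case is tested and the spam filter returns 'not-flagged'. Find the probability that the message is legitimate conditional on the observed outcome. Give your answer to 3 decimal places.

P(¬H | E) ≈ 0.943

Let H be the event that the message is spam. P(H) = 0.222, so P(¬H) = 0.778. With E the 'not-flagged' result, P(E|H) = 0.166 and P(E|¬H) = 0.785.
P(E) = 0.166·0.222 + 0.785·0.778 = 0.036852 + 0.61073 = 0.64758.
By Bayes' theorem, P(H|E) = 0.036852 / 0.64758 = 0.057. Hence P(¬H|E) = 1 − 0.057 = 0.943.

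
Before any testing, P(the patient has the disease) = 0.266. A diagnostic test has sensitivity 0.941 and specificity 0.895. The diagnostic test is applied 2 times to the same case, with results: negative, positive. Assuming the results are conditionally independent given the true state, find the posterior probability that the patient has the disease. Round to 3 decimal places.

Posterior P(H) ≈ 0.176

Let H be the event that the patient has the disease; start with P(H) = 0.266. P('positive'|H) = 0.941, P('positive'|¬H) = 0.105.
Update on result 1 ('negative'): P(H) ← 0.059·0.2660 / (0.059·0.2660 + 0.895·0.7340) = 0.015694/0.67262 = 0.0233.
Update on result 2 ('positive'): P(H) ← 0.941·0.0233 / (0.941·0.0233 + 0.105·0.9767) = 0.021956/0.12451 = 0.1763.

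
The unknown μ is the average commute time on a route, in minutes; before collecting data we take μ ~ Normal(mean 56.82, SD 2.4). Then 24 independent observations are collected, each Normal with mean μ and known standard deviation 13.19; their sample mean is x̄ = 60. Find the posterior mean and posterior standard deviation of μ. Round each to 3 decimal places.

Posterior mean ≈ 58.228; posterior SD ≈ 1.792

With known σ, the Normal prior is conjugate. Weight on the data is w = (n/σ²)/(n/σ² + 1/τ₀²) = 0.137950/(0.137950+0.173611) = 0.44277.
Posterior mean = w·x̄ + (1−w)·μ₀ = 0.44277·60 + 0.55723·56.82 = 58.228. Posterior variance = 1/(0.137950+0.173611) = 3.20964, so SD = 1.792.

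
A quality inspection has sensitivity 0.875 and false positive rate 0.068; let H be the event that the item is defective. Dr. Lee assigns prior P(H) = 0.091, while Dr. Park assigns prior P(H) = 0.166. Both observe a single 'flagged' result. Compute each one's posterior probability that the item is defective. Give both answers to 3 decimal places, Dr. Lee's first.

The likelihood ratio for a 'flagged' result is 0.875/0.068 = 12.868.
Dr. Lee: prior odds 0.091/0.909 = 0.10011; posterior odds 1.2882; posterior probability 0.563.
Dr. Park: prior odds 0.166/0.834 = 0.19904; posterior odds 2.5612; posterior probability 0.719.

Dr. Lee: 0.563; Dr. Park: 0.719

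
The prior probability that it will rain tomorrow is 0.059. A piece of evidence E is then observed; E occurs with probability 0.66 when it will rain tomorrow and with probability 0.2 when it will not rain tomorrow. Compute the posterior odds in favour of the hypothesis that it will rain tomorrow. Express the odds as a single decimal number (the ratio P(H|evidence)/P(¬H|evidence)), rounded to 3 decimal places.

Prior odds = 0.059/(1−0.059) = 0.062699. In log-odds, ln(0.062699) = -2.7694.
Add log likelihood ratio: ln(3.3000) = 1.1939.
Posterior log-odds = -1.5755, so posterior odds = exp(-1.5755) = 0.20691.

Posterior odds ≈ 0.207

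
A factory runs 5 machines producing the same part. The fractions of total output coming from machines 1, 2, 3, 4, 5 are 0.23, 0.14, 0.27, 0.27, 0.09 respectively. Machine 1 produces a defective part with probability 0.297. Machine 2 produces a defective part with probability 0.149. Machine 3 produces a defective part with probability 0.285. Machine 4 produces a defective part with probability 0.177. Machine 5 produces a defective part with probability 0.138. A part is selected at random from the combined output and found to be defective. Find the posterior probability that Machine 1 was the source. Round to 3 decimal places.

Tabulate prior·likelihood by source: [1] prior 0.23, lik 0.297, product 0.06831; [2] prior 0.14, lik 0.149, product 0.02086; [3] prior 0.27, lik 0.285, product 0.07695; [4] prior 0.27, lik 0.177, product 0.04779; [5] prior 0.09, lik 0.138, product 0.01242.
Normalizing constant = 0.22633; the posterior for Machine 1 is its product over the sum, 0.06831/0.22633 = 0.302.

Posterior probability ≈ 0.302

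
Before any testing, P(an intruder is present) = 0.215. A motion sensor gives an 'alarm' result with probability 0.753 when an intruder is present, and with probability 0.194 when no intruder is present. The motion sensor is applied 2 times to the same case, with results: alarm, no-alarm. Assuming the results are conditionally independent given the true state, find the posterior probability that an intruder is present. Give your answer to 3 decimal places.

Let H be the event that an intruder is present; start with P(H) = 0.215. P('alarm'|H) = 0.753, P('alarm'|¬H) = 0.194.
Update on result 1 ('alarm'): P(H) ← 0.753·0.2150 / (0.753·0.2150 + 0.194·0.7850) = 0.16190/0.31419 = 0.5153.
Update on result 2 ('no-alarm'): P(H) ← 0.247·0.5153 / (0.247·0.5153 + 0.806·0.4847) = 0.12728/0.51796 = 0.2457.

Posterior P(H) ≈ 0.246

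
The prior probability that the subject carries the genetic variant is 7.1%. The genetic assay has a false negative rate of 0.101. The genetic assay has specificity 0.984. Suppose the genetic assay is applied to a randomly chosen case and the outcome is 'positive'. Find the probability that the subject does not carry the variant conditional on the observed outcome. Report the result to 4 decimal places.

P(¬H | E) ≈ 0.1889

Let H be the event that the subject carries the genetic variant. P(H) = 0.071, so P(¬H) = 0.929. With E the 'positive' result, P(E|H) = 0.899 and P(E|¬H) = 0.016.
P(E) = 0.899·0.071 + 0.016·0.929 = 0.063829 + 0.014864 = 0.078693.
By Bayes' theorem, P(H|E) = 0.063829 / 0.078693 = 0.8111. Hence P(¬H|E) = 1 − 0.8111 = 0.1889.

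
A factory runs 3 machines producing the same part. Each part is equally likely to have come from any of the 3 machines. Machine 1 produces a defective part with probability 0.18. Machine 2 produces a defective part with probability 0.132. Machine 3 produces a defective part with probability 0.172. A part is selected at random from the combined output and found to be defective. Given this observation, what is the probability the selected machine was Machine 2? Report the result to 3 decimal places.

Posterior probability ≈ 0.273

Tabulate prior·likelihood by source: [1] prior 0.333333, lik 0.18, product 0.06000; [2] prior 0.333333, lik 0.132, product 0.04400; [3] prior 0.333333, lik 0.172, product 0.05733.
Normalizing constant = 0.16133; the posterior for Machine 2 is its product over the sum, 0.04400/0.16133 = 0.273.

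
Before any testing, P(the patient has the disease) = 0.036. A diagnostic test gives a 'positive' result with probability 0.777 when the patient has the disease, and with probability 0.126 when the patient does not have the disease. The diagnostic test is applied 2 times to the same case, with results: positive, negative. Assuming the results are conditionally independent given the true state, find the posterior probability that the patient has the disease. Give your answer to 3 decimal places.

Posterior P(H) ≈ 0.055

With H the event that the patient has the disease, the joint likelihood of the observed sequence is P(data|H) = 0.777·0.223 = 0.17327 and P(data|¬H) = 0.126·0.874 = 0.11012.
Bayes: P(H|data) = 0.036·0.17327 / (0.036·0.17327 + 0.964·0.11012) = 0.0062378/0.11240 = 0.0555.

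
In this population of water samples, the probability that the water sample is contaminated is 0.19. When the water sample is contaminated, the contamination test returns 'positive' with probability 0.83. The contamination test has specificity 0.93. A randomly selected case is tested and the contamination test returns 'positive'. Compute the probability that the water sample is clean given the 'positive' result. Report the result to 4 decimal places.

Write H for 'the water sample is contaminated'. Prior odds H:¬H = 0.19/0.81 = 0.23457. For the 'positive' outcome, the likelihood ratio is 0.83/0.07 = 11.857.
Posterior odds = 0.23457 × 11.857 = 2.7813, so P(H|E) = 2.7813/(1+2.7813) = 0.7355. Then P(¬H|E) = 1 − 0.7355 = 0.2645.

P(¬H | E) ≈ 0.2645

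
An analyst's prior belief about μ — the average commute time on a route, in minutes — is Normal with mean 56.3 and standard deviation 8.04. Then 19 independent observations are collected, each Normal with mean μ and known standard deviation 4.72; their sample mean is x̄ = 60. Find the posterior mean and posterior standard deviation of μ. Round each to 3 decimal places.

With known σ, the Normal prior is conjugate. Weight on the data is w = (n/σ²)/(n/σ² + 1/τ₀²) = 0.852844/(0.852844+0.0154699) = 0.98218.
Posterior mean = w·x̄ + (1−w)·μ₀ = 0.98218·60 + 0.017816·56.3 = 59.934. Posterior variance = 1/(0.852844+0.0154699) = 1.15166, so SD = 1.073.

Posterior mean ≈ 59.934; posterior SD ≈ 1.073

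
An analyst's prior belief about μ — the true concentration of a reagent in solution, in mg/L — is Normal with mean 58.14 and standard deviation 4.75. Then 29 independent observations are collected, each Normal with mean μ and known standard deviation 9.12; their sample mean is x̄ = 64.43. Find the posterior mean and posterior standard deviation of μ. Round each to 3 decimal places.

Posterior mean ≈ 63.721; posterior SD ≈ 1.595

Prior precision 1/τ₀² = 1/4.75² = 0.0443213; data precision n/σ² = 29/9.12² = 0.348665.
Posterior precision = 0.0443213 + 0.348665 = 0.392986, giving posterior SD = 1/√0.392986 = 1.595.
Posterior mean = (0.0443213·58.14 + 0.348665·64.43) / 0.392986 = 63.721.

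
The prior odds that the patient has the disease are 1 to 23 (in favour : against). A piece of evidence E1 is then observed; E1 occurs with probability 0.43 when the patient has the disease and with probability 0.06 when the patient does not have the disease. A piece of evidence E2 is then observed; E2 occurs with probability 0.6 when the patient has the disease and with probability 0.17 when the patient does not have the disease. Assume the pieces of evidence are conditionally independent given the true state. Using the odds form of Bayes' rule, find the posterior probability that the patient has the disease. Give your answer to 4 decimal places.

Posterior probability ≈ 0.5238

Prior odds = 1/23 = 0.043478. In log-odds, ln(0.043478) = -3.1355.
Add log likelihood ratios: ln(7.1667) + ln(3.5294) = 3.2306.
Posterior log-odds = 0.095078, so posterior odds = exp(0.095078) = 1.0997. Converting, P(H|E) = 1.0997/2.0997 = 0.5238.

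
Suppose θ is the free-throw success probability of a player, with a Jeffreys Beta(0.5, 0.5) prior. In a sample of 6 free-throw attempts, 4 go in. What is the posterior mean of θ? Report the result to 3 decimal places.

Posterior mean ≈ 0.643

The binomial likelihood is conjugate to the Beta prior: with 4 successes and 2 failures, the posterior is Beta(0.5+4, 0.5+2) = Beta(4.5, 2.5).
E[θ | data] = 4.5/(4.5+2.5) = 0.643.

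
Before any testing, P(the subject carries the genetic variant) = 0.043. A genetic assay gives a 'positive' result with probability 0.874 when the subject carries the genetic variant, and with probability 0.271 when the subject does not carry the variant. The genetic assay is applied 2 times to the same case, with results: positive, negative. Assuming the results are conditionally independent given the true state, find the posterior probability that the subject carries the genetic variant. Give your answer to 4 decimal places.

Let H be the event that the subject carries the genetic variant; start with P(H) = 0.043. P('positive'|H) = 0.874, P('positive'|¬H) = 0.271.
Update on result 1 ('positive'): P(H) ← 0.874·0.0430 / (0.874·0.0430 + 0.271·0.9570) = 0.037582/0.29693 = 0.1266.
Update on result 2 ('negative'): P(H) ← 0.126·0.1266 / (0.126·0.1266 + 0.729·0.8734) = 0.015948/0.65268 = 0.0244.

Posterior P(H) ≈ 0.0244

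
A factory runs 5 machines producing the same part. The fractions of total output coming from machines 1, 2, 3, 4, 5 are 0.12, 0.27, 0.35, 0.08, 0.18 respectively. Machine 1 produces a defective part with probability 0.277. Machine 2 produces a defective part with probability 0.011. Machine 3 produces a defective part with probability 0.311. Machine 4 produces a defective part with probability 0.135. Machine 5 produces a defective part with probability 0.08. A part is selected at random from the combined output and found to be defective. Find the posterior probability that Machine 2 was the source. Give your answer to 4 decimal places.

Posterior probability ≈ 0.0174

P(defective|M1) = 0.277; P(defective|M2) = 0.011; P(defective|M3) = 0.311; P(defective|M4) = 0.135; P(defective|M5) = 0.08.
Prior × likelihood for each source: 0.12·0.277=0.03324, 0.27·0.011=0.002970, 0.35·0.311=0.1088, 0.08·0.135=0.01080, 0.18·0.08=0.01440. Summing gives P(defective) = 0.17026.
P(Machine 2 | defective) = 0.002970 / 0.17026 = 0.0174.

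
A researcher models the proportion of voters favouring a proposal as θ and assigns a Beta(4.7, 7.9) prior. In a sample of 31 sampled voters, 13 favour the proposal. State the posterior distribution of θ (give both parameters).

Posterior: Beta(17.7, 25.9)

Observing 13 successes and 18 failures updates Beta(4.7, 7.9) by adding the success and failure counts to the two shape parameters: α = 4.7+13 = 17.7, β = 7.9+18 = 25.9.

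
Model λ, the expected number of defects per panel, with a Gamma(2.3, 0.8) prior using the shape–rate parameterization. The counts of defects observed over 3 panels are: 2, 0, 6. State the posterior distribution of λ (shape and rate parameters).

Total count ∑xᵢ = 8 over n = 3 panels.
Gamma is conjugate to the Poisson likelihood: posterior is Gamma(shape = 2.3+8 = 10.3, rate = 0.8+3 = 3.8).

Posterior: Gamma(shape=10.3, rate=3.8)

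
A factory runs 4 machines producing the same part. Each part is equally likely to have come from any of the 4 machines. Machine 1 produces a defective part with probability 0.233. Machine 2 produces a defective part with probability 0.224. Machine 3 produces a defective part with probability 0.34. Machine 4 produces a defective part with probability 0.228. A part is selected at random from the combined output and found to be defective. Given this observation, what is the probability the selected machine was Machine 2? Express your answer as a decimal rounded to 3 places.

Posterior probability ≈ 0.219

Tabulate prior·likelihood by source: [1] prior 0.25, lik 0.233, product 0.05825; [2] prior 0.25, lik 0.224, product 0.05600; [3] prior 0.25, lik 0.34, product 0.08500; [4] prior 0.25, lik 0.228, product 0.05700.
Normalizing constant = 0.25625; the posterior for Machine 2 is its product over the sum, 0.05600/0.25625 = 0.219.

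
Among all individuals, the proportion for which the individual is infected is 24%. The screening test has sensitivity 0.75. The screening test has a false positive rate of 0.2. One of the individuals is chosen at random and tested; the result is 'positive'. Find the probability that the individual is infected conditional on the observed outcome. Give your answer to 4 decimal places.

P(H | E) ≈ 0.5422

Write H for 'the individual is infected'. Prior odds H:¬H = 0.24/0.76 = 0.31579. For the 'positive' outcome, the likelihood ratio is 0.75/0.2 = 3.7500.
Posterior odds = 0.31579 × 3.7500 = 1.1842, so P(H|E) = 1.1842/(1+1.1842) = 0.5422.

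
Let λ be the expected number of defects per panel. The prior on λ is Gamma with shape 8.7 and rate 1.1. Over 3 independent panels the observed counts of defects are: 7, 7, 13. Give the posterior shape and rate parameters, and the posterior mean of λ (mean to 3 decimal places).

The Poisson likelihood adds the total count to the shape and the number of exposure periods to the rate. Here ∑xᵢ = 27 and n = 3, so shape 8.7→35.7 and rate 1.1→4.1.
E[λ | data] = 35.7/4.1 = 8.707.

Posterior: Gamma(shape=35.7, rate=4.1); mean ≈ 8.707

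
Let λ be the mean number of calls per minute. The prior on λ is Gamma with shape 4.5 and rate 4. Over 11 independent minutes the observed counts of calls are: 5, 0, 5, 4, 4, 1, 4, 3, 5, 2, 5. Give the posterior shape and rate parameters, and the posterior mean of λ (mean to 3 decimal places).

Posterior: Gamma(shape=42.5, rate=15); mean ≈ 2.833

Total count ∑xᵢ = 38 over n = 11 minutes.
Gamma is conjugate to the Poisson likelihood: posterior is Gamma(shape = 4.5+38 = 42.5, rate = 4+11 = 15).
E[λ | data] = 42.5/15 = 2.833.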